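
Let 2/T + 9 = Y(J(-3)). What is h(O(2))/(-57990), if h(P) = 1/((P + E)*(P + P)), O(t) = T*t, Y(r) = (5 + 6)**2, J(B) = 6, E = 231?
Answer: -196/187568655 ≈ -1.0450e-6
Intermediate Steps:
Y(r) = 121 (Y(r) = 11**2 = 121)
T = 1/56 (T = 2/(-9 + 121) = 2/112 = 2*(1/112) = 1/56 ≈ 0.017857)
O(t) = t/56
h(P) = 1/(2*P*(231 + P)) (h(P) = 1/((P + 231)*(P + P)) = 1/((231 + P)*(2*P)) = 1/(2*P*(231 + P)))
h(O(2))/(-57990) = (1/(2*(((1/56)*2))*(231 + (1/56)*2)))/(-57990) = (1/(2*(1/28)*(231 + 1/28)))*(-1/57990) = ((1/2)*28/(6469/28))*(-1/57990) = ((1/2)*28*(28/6469))*(-1/57990) = (392/6469)*(-1/57990) = -196/187568655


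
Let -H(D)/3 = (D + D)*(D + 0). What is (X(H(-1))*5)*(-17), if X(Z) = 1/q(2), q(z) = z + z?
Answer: -85/4 ≈ -21.250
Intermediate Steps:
q(z) = 2*z
H(D) = -6*D² (H(D) = -3*(D + D)*(D + 0) = -3*2*D*D = -6*D²)
X(Z) = ¼ (X(Z) = 1/(2*2) = 1/4 = ¼)
(X(H(-1))*5)*(-17) = ((¼)*5)*(-17) = (5/4)*(-17) = -85/4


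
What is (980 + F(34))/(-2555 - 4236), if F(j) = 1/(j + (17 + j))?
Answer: -83301/577235 ≈ -0.14431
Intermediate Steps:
F(j) = 1/(17 + 2*j)
(980 + F(34))/(-2555 - 4236) = (980 + 1/(17 + 2*34))/(-2555 - 4236) = (980 + 1/(17 + 68))/(-6791) = (980 + 1/85)*(-1/6791) = (83301/85)*(-1/6791) = -83301/577235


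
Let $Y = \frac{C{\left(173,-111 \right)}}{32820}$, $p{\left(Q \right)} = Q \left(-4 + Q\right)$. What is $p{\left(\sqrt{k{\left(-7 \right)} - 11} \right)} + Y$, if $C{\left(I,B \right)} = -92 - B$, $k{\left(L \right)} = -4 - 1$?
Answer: $- \frac{525101}{32820} - 16 i \approx -15.999 - 16.0 i$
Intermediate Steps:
$k{\left(L \right)} = -5$
$Y = \frac{19}{32820}$ ($Y = \frac{-92 - -111}{32820} = \left(-92 + 111\right) \frac{1}{32820} = 19 \cdot \frac{1}{32820} = \frac{19}{32820} \approx 0.00057892$)
$p{\left(\sqrt{k{\left(-7 \right)} - 11} \right)} + Y = \sqrt{-5 - 11} \left(-4 + \sqrt{-5 - 11}\right) + \frac{19}{32820} = \sqrt{-16} \left(-4 + \sqrt{-16}\right) + \frac{19}{32820} = 4 i \left(-4 + 4 i\right) + \frac{19}{32820} = \frac{19}{32820} + 4 i \left(-4 + 4 i\right)$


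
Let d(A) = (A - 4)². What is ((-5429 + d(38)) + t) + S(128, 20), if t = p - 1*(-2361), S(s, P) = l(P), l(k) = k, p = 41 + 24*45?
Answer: -771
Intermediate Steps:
p = 1121 (p = 41 + 1080 = 1121)
S(s, P) = P
d(A) = (-4 + A)²
t = 3482 (t = 1121 - 1*(-2361) = 1121 + 2361 = 3482)
((-5429 + d(38)) + t) + S(128, 20) = ((-5429 + (-4 + 38)²) + 3482) + 20 = ((-5429 + 34²) + 3482) + 20 = ((-5429 + 1156) + 3482) + 20 = (-4273 + 3482) + 20 = -791 + 20 = -771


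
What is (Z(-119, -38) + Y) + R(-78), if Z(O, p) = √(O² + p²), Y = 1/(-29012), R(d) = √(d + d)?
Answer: -1/29012 + √15605 + 2*I*√39 ≈ 124.92 + 12.49*I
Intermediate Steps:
R(d) = √2*√d (R(d) = √(2*d) = √2*√d)
Y = -1/29012 ≈ -3.4468e-5
(Z(-119, -38) + Y) + R(-78) = (√((-119)² + (-38)²) - 1/29012) + √2*√(-78) = (√(14161 + 1444) - 1/29012) + √2*(I*√78) = (√15605 - 1/29012) + 2*I*√39 = (-1/29012 + √15605) + 2*I*√39 = -1/29012 + √15605 + 2*I*√39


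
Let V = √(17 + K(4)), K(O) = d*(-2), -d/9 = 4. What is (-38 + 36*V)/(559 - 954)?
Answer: 38/395 - 36*√89/395 ≈ -0.76360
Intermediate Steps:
d = -36 (d = -9*4 = -36)
K(O) = 72 (K(O) = -36*(-2) = 72)
V = √89 (V = √(17 + 72) = √89 ≈ 9.4340)
(-38 + 36*V)/(559 - 954) = (-38 + 36*√89)/(559 - 954) = (-38 + 36*√89)/(-395) = (-38 + 36*√89)*(-1/395) = 38/395 - 36*√89/395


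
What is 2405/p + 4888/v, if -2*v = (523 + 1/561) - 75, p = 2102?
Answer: -840279079/40637966 ≈ -20.677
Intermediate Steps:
v = -251329/1122 (v = -((523 + 1/561) - 75)/2 = -(293404/561 - 75)/2 = -½*251329/561 = -251329/1122 ≈ -224.00)
2405/p + 4888/v = 2405/2102 + 4888/(-251329/1122) = 2405*(1/2102) + 4888*(-1122/251329) = 2405/2102 - 421872/19333 = -840279079/40637966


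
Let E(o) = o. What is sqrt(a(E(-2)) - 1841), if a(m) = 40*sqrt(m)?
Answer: sqrt(-1841 + 40*I*sqrt(2)) ≈ 0.6591 + 42.912*I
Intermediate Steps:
sqrt(a(E(-2)) - 1841) = sqrt(40*sqrt(-2) - 1841) = sqrt(40*(I*sqrt(2)) - 1841) = sqrt(40*I*sqrt(2) - 1841) = sqrt(-1841 + 40*I*sqrt(2))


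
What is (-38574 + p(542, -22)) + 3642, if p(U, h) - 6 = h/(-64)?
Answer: -1117621/32 ≈ -34926.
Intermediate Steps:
p(U, h) = 6 - h/64 (p(U, h) = 6 + h/(-64) = 6 + h*(-1/64) = 6 - h/64)
(-38574 + p(542, -22)) + 3642 = (-38574 + (6 - 1/64*(-22))) + 3642 = (-38574 + (6 + 11/32)) + 3642 = (-38574 + 203/32) + 3642 = -1234165/32 + 3642 = -1117621/32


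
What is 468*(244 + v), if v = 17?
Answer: 122148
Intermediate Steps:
468*(244 + v) = 468*(244 + 17) = 468*261 = 122148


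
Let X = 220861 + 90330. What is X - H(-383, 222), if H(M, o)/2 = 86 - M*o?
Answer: 140967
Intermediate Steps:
H(M, o) = 172 - 2*M*o (H(M, o) = 2*(86 - M*o) = 172 - 2*M*o)
X = 311191
X - H(-383, 222) = 311191 - (172 - 2*(-383)*222) = 311191 - (172 + 170052) = 311191 - 1*170224 = 311191 - 170224 = 140967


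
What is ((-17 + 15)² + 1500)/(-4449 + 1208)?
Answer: -1504/3241 ≈ -0.46405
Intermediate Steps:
((-17 + 15)² + 1500)/(-4449 + 1208) = ((-2)² + 1500)/(-3241) = (4 + 1500)*(-1/3241) = 1504*(-1/3241) = -1504/3241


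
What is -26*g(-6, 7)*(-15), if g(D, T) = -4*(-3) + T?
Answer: 7410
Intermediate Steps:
g(D, T) = 12 + T
-26*g(-6, 7)*(-15) = -26*(12 + 7)*(-15) = -26*19*(-15) = -494*(-15) = 7410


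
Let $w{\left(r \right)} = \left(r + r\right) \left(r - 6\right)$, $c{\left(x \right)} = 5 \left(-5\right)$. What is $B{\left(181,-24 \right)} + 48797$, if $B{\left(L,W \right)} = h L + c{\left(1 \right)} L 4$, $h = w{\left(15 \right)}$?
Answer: $79567$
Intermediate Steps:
$c{\left(x \right)} = -25$
$w{\left(r \right)} = 2 r \left(-6 + r\right)$
$h = 270$ ($h = 2 \cdot 15 \left(-6 + 15\right) = 2 \cdot 15 \cdot 9 = 270$)
$B{\left(L,W \right)} = 170 L$ ($B{\left(L,W \right)} = 270 L + - 25 L 4 = 270 L - 100 L = 170 L$)
$B{\left(181,-24 \right)} + 48797 = 170 \cdot 181 + 48797 = 30770 + 48797 = 79567$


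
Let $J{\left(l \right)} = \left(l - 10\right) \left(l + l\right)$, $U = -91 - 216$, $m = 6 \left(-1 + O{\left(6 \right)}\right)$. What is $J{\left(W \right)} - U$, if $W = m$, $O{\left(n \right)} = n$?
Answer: $1507$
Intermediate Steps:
$m = 30$ ($m = 6 \left(-1 + 6\right) = 6 \cdot 5 = 30$)
$U = -307$ ($U = -91 - 216 = -307$)
$W = 30$
$J{\left(l \right)} = 2 l \left(-10 + l\right)$ ($J{\left(l \right)} = \left(-10 + l\right) 2 l = 2 l \left(-10 + l\right)$)
$J{\left(W \right)} - U = 2 \cdot 30 \left(-10 + 30\right) - -307 = 2 \cdot 30 \cdot 20 + 307 = 1200 + 307 = 1507$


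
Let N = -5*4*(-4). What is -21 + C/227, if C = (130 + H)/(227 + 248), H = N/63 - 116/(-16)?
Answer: -570574993/27171900 ≈ -20.999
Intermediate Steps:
N = 80 (N = -20*(-4) = 80)
H = 2147/252 (H = 80/63 - 116/(-16) = 80*(1/63) - 116*(-1/16) = 80/63 + 29/4 = 2147/252 ≈ 8.5198)
C = 34907/119700 (C = (130 + 2147/252)/(227 + 248) = (34907/252)/475 = (34907/252)*(1/475) = 34907/119700 ≈ 0.29162)
-21 + C/227 = -21 + (34907/119700)/227 = -21 + (34907/119700)*(1/227) = -21 + 34907/27171900 = -570574993/27171900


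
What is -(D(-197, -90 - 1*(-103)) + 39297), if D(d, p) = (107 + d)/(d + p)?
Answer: -3615369/92 ≈ -39298.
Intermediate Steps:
D(d, p) = (107 + d)/(d + p)
-(D(-197, -90 - 1*(-103)) + 39297) = -((107 - 197)/(-197 + (-90 - 1*(-103))) + 39297) = -(-90/(-197 + (-90 + 103)) + 39297) = -(-90/(-197 + 13) + 39297) = -(-90/(-184) + 39297) = -(-1/184*(-90) + 39297) = -(45/92 + 39297) = -1*3615369/92 = -3615369/92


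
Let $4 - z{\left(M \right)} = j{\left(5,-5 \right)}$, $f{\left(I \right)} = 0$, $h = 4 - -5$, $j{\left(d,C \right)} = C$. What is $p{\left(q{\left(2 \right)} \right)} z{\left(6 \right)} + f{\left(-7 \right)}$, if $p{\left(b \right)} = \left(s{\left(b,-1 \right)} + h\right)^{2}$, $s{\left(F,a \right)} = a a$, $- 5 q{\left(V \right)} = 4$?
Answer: $900$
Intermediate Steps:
$q{\left(V \right)} = - \frac{4}{5}$ ($q{\left(V \right)} = \left(- \frac{1}{5}\right) 4 = - \frac{4}{5}$)
$s{\left(F,a \right)} = a^{2}$
$h = 9$ ($h = 4 + 5 = 9$)
$p{\left(b \right)} = 100$ ($p{\left(b \right)} = \left(\left(-1\right)^{2} + 9\right)^{2} = \left(1 + 9\right)^{2} = 10^{2} = 100$)
$z{\left(M \right)} = 9$ ($z{\left(M \right)} = 4 - -5 = 4 + 5 = 9$)
$p{\left(q{\left(2 \right)} \right)} z{\left(6 \right)} + f{\left(-7 \right)} = 100 \cdot 9 + 0 = 900 + 0 = 900$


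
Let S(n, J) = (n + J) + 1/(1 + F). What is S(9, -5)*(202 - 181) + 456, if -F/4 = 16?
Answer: 1619/3 ≈ 539.67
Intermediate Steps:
F = -64 (F = -4*16 = -64)
S(n, J) = -1/63 + J + n (S(n, J) = (n + J) + 1/(1 - 64) = (J + n) + 1/(-63) = (J + n) - 1/63 = -1/63 + J + n)
S(9, -5)*(202 - 181) + 456 = (-1/63 - 5 + 9)*(202 - 181) + 456 = (251/63)*21 + 456 = 251/3 + 456 = 1619/3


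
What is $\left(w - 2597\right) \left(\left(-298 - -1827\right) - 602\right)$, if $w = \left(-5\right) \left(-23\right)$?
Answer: $-2300814$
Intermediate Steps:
$w = 115$
$\left(w - 2597\right) \left(\left(-298 - -1827\right) - 602\right) = \left(115 - 2597\right) \left(\left(-298 - -1827\right) - 602\right) = - 2482 \left(\left(-298 + 1827\right) - 602\right) = - 2482 \left(1529 - 602\right) = \left(-2482\right) 927 = -2300814$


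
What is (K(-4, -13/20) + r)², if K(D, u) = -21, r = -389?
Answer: 168100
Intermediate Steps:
(K(-4, -13/20) + r)² = (-21 - 389)² = (-410)² = 168100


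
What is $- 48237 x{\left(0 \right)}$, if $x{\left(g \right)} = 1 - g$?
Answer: $-48237$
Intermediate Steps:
$- 48237 x{\left(0 \right)} = - 48237 \left(1 - 0\right) = - 48237 \left(1 + 0\right) = \left(-48237\right) 1 = -48237$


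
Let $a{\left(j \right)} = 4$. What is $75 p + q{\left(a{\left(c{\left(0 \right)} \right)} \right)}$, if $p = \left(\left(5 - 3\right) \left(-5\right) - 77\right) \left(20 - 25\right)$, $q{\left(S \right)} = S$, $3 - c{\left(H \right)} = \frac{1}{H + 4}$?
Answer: $32629$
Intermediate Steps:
$c{\left(H \right)} = 3 - \frac{1}{4 + H}$ ($c{\left(H \right)} = 3 - \frac{1}{H + 4} = 3 - \frac{1}{4 + H}$)
$p = 435$ ($p = \left(2 \left(-5\right) - 77\right) \left(-5\right) = \left(-10 - 77\right) \left(-5\right) = \left(-87\right) \left(-5\right) = 435$)
$75 p + q{\left(a{\left(c{\left(0 \right)} \right)} \right)} = 75 \cdot 435 + 4 = 32625 + 4 = 32629$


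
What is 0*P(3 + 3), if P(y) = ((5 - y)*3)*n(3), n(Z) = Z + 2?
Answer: 0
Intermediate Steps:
n(Z) = 2 + Z
P(y) = 75 - 15*y (P(y) = ((5 - y)*3)*(2 + 3) = (15 - 3*y)*5 = 75 - 15*y)
0*P(3 + 3) = 0*(75 - 15*(3 + 3)) = 0*(75 - 15*6) = 0*(75 - 90) = 0*(-15) = 0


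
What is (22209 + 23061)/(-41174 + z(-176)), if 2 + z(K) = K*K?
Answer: -1509/340 ≈ -4.4382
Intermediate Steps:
z(K) = -2 + K² (z(K) = -2 + K*K = -2 + K²)
(22209 + 23061)/(-41174 + z(-176)) = (22209 + 23061)/(-41174 + (-2 + (-176)²)) = 45270/(-41174 + (-2 + 30976)) = 45270/(-41174 + 30974) = 45270/(-10200) = 45270*(-1/10200) = -1509/340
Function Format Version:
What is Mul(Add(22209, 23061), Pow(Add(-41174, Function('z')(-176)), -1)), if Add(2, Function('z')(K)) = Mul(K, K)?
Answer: Rational(-1509, 340) ≈ -4.4382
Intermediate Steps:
Function('z')(K) = Add(-2, Pow(K, 2)) (Function('z')(K) = Add(-2, Mul(K, K)) = Add(-2, Pow(K, 2)))
Mul(Add(22209, 23061), Pow(Add(-41174, Function('z')(-176)), -1)) = Mul(Add(22209, 23061), Pow(Add(-41174, Add(-2, Pow(-176, 2))), -1)) = Mul(45270, Pow(Add(-41174, Add(-2, 30976)), -1)) = Mul(45270, Pow(Add(-41174, 30974), -1)) = Mul(45270, Pow(-10200, -1)) = Mul(45270, Rational(-1, 10200)) = Rational(-1509, 340)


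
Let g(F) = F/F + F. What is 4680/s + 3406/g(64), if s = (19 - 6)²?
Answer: 5206/65 ≈ 80.092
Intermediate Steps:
g(F) = 1 + F
s = 169 (s = 13² = 169)
4680/s + 3406/g(64) = 4680/169 + 3406/(1 + 64) = 4680*(1/169) + 3406/65 = 360/13 + 3406*(1/65) = 360/13 + 262/5 = 5206/65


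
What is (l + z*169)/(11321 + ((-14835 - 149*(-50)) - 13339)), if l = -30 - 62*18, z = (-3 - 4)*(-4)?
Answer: -3586/9403 ≈ -0.38137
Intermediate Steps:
z = 28 (z = -7*(-4) = 28)
l = -1146 (l = -30 - 1116 = -1146)
(l + z*169)/(11321 + ((-14835 - 149*(-50)) - 13339)) = (-1146 + 28*169)/(11321 + ((-14835 - 149*(-50)) - 13339)) = (-1146 + 4732)/(11321 + ((-14835 + 7450) - 13339)) = 3586/(11321 + (-7385 - 13339)) = 3586/(11321 - 20724) = 3586/(-9403) = 3586*(-1/9403) = -3586/9403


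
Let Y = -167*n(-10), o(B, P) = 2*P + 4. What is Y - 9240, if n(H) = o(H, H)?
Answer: -6568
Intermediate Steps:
o(B, P) = 4 + 2*P
n(H) = 4 + 2*H
Y = 2672 (Y = -167*(4 + 2*(-10)) = -167*(4 - 20) = -167*(-16) = 2672)
Y - 9240 = 2672 - 9240 = -6568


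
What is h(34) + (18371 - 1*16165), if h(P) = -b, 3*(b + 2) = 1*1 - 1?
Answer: 2208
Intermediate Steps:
b = -2 (b = -2 + (1*1 - 1)/3 = -2 + (1 - 1)/3 = -2 + (1/3)*0 = -2 + 0 = -2)
h(P) = 2 (h(P) = -1*(-2) = 2)
h(34) + (18371 - 1*16165) = 2 + (18371 - 1*16165) = 2 + (18371 - 16165) = 2 + 2206 = 2208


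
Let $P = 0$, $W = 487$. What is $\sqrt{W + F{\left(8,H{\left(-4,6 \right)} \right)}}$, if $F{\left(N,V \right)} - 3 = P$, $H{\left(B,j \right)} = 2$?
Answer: $7 \sqrt{10} \approx 22.136$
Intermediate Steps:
$F{\left(N,V \right)} = 3$ ($F{\left(N,V \right)} = 3 + 0 = 3$)
$\sqrt{W + F{\left(8,H{\left(-4,6 \right)} \right)}} = \sqrt{487 + 3} = \sqrt{490} = 7 \sqrt{10}$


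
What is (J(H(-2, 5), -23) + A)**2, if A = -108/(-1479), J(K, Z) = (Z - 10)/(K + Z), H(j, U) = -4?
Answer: 33028009/19686969 ≈ 1.6777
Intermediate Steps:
J(K, Z) = (-10 + Z)/(K + Z)
A = 36/493 (A = -108*(-1/1479) = 36/493 ≈ 0.073022)
(J(H(-2, 5), -23) + A)**2 = ((-10 - 23)/(-4 - 23) + 36/493)**2 = (-33/(-27) + 36/493)**2 = (-1/27*(-33) + 36/493)**2 = (11/9 + 36/493)**2 = (5747/4437)**2 = 33028009/19686969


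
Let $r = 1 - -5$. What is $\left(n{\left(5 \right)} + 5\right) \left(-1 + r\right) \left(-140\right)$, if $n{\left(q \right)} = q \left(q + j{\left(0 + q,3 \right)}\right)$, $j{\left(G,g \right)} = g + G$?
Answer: $-49000$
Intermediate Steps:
$r = 6$ ($r = 1 + 5 = 6$)
$j{\left(G,g \right)} = G + g$
$n{\left(q \right)} = q \left(3 + 2 q\right)$ ($n{\left(q \right)} = q \left(q + \left(\left(0 + q\right) + 3\right)\right) = q \left(q + \left(q + 3\right)\right) = q \left(q + \left(3 + q\right)\right) = q \left(3 + 2 q\right)$)
$\left(n{\left(5 \right)} + 5\right) \left(-1 + r\right) \left(-140\right) = \left(5 \left(3 + 2 \cdot 5\right) + 5\right) \left(-1 + 6\right) \left(-140\right) = \left(5 \left(3 + 10\right) + 5\right) 5 \left(-140\right) = \left(5 \cdot 13 + 5\right) 5 \left(-140\right) = \left(65 + 5\right) 5 \left(-140\right) = 70 \cdot 5 \left(-140\right) = 350 \left(-140\right) = -49000$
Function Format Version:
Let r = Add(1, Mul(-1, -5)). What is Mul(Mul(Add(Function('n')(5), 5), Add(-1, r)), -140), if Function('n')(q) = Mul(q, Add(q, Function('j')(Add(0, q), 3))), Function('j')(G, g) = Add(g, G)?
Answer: -49000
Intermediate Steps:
r = 6 (r = Add(1, 5) = 6)
Function('j')(G, g) = Add(G, g)
Function('n')(q) = Mul(q, Add(3, Mul(2, q))) (Function('n')(q) = Mul(q, Add(q, Add(Add(0, q), 3))) = Mul(q, Add(q, Add(q, 3))) = Mul(q, Add(q, Add(3, q))) = Mul(q, Add(3, Mul(2, q))))
Mul(Mul(Add(Function('n')(5), 5), Add(-1, r)), -140) = Mul(Mul(Add(Mul(5, Add(3, Mul(2, 5))), 5), Add(-1, 6)), -140) = Mul(Mul(Add(Mul(5, Add(3, 10)), 5), 5), -140) = Mul(Mul(Add(Mul(5, 13), 5), 5), -140) = Mul(Mul(Add(65, 5), 5), -140) = Mul(Mul(70, 5), -140) = Mul(350, -140) = -49000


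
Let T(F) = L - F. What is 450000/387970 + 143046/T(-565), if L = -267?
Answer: 2781582831/5780753 ≈ 481.18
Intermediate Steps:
T(F) = -267 - F
450000/387970 + 143046/T(-565) = 450000/387970 + 143046/(-267 - 1*(-565)) = 450000*(1/387970) + 143046/(-267 + 565) = 45000/38797 + 143046/298 = 45000/38797 + 143046*(1/298) = 45000/38797 + 71523/149 = 2781582831/5780753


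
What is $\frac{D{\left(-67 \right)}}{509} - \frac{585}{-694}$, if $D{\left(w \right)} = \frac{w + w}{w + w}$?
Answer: $\frac{298459}{353246} \approx 0.8449$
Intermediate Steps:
$D{\left(w \right)} = 1$ ($D{\left(w \right)} = \frac{2 w}{2 w} = 2 w \frac{1}{2 w} = 1$)
$\frac{D{\left(-67 \right)}}{509} - \frac{585}{-694} = 1 \cdot \frac{1}{509} - \frac{585}{-694} = 1 \cdot \frac{1}{509} - - \frac{585}{694} = \frac{1}{509} + \frac{585}{694} = \frac{298459}{353246}$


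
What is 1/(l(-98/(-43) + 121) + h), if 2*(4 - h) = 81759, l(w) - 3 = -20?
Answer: -2/81785 ≈ -2.4454e-5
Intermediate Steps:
l(w) = -17 (l(w) = 3 - 20 = -17)
h = -81751/2 (h = 4 - ½*81759 = 4 - 81759/2 = -81751/2 ≈ -40876.)
1/(l(-98/(-43) + 121) + h) = 1/(-17 - 81751/2) = 1/(-81785/2) = -2/81785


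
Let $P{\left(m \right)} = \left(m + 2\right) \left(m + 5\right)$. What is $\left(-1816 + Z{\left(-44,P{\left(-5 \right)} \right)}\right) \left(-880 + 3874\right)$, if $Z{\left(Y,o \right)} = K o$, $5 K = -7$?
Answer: $-5437104$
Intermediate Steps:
$K = - \frac{7}{5}$ ($K = \frac{1}{5} \left(-7\right) = - \frac{7}{5} \approx -1.4$)
$P{\left(m \right)} = \left(2 + m\right) \left(5 + m\right)$
$Z{\left(Y,o \right)} = - \frac{7 o}{5}$
$\left(-1816 + Z{\left(-44,P{\left(-5 \right)} \right)}\right) \left(-880 + 3874\right) = \left(-1816 - \frac{7 \left(10 + \left(-5\right)^{2} + 7 \left(-5\right)\right)}{5}\right) \left(-880 + 3874\right) = \left(-1816 - \frac{7 \left(10 + 25 - 35\right)}{5}\right) 2994 = \left(-1816 - 0\right) 2994 = \left(-1816 + 0\right) 2994 = \left(-1816\right) 2994 = -5437104$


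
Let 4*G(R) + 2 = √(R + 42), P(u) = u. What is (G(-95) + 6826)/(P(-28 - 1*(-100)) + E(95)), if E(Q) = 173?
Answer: 13651/490 + I*√53/980 ≈ 27.859 + 0.0074287*I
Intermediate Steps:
G(R) = -½ + √(42 + R)/4 (G(R) = -½ + √(R + 42)/4 = -½ + √(42 + R)/4)
(G(-95) + 6826)/(P(-28 - 1*(-100)) + E(95)) = ((-½ + √(42 - 95)/4) + 6826)/((-28 - 1*(-100)) + 173) = ((-½ + √(-53)/4) + 6826)/((-28 + 100) + 173) = ((-½ + (I*√53)/4) + 6826)/(72 + 173) = ((-½ + I*√53/4) + 6826)/245 = (13651/2 + I*√53/4)*(1/245) = 13651/490 + I*√53/980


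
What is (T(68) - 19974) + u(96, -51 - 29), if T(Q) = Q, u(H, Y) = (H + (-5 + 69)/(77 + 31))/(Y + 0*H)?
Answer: -2687473/135 ≈ -19907.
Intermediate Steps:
u(H, Y) = (16/27 + H)/Y (u(H, Y) = (H + 64/108)/(Y + 0) = (H + 64*(1/108))/Y = (H + 16/27)/Y = (16/27 + H)/Y)
(T(68) - 19974) + u(96, -51 - 29) = (68 - 19974) + (16/27 + 96)/(-51 - 29) = -19906 + (2608/27)/(-80) = -19906 - 1/80*2608/27 = -19906 - 163/135 = -2687473/135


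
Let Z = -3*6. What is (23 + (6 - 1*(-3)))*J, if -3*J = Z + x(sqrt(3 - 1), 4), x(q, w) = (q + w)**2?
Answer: -256*sqrt(2)/3 ≈ -120.68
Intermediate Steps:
Z = -18
J = 6 - (4 + sqrt(2))**2/3 (J = -(-18 + (sqrt(3 - 1) + 4)**2)/3 = -(-18 + (sqrt(2) + 4)**2)/3 = -(-18 + (4 + sqrt(2))**2)/3 = 6 - (4 + sqrt(2))**2/3 ≈ -3.7712)
(23 + (6 - 1*(-3)))*J = (23 + (6 - 1*(-3)))*(-8*sqrt(2)/3) = (23 + (6 + 3))*(-8*sqrt(2)/3) = (23 + 9)*(-8*sqrt(2)/3) = 32*(-8*sqrt(2)/3) = -256*sqrt(2)/3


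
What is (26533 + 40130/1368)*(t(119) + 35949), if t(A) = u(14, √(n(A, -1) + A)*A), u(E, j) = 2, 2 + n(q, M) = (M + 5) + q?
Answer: 653180668787/684 ≈ 9.5494e+8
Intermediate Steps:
n(q, M) = 3 + M + q (n(q, M) = -2 + ((M + 5) + q) = -2 + ((5 + M) + q) = -2 + (5 + M + q) = 3 + M + q)
t(A) = 2
(26533 + 40130/1368)*(t(119) + 35949) = (26533 + 40130/1368)*(2 + 35949) = (26533 + 40130*(1/1368))*35951 = (26533 + 20065/684)*35951 = (18168637/684)*35951 = 653180668787/684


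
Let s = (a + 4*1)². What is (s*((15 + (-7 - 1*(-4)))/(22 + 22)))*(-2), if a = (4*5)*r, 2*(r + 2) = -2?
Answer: -18816/11 ≈ -1710.5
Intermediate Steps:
r = -3 (r = -2 + (½)*(-2) = -2 - 1 = -3)
a = -60 (a = (4*5)*(-3) = 20*(-3) = -60)
s = 3136 (s = (-60 + 4*1)² = (-60 + 4)² = (-56)² = 3136)
(s*((15 + (-7 - 1*(-4)))/(22 + 22)))*(-2) = (3136*((15 + (-7 - 1*(-4)))/(22 + 22)))*(-2) = (3136*((15 + (-7 + 4))/44))*(-2) = (3136*((15 - 3)*(1/44)))*(-2) = (3136*(12*(1/44)))*(-2) = (3136*(3/11))*(-2) = (9408/11)*(-2) = -18816/11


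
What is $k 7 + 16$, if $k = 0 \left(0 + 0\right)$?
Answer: $16$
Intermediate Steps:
$k = 0$ ($k = 0 \cdot 0 = 0$)
$k 7 + 16 = 0 \cdot 7 + 16 = 0 + 16 = 16$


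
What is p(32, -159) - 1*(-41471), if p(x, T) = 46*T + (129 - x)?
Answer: 34254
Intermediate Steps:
p(x, T) = 129 - x + 46*T
p(32, -159) - 1*(-41471) = (129 - 1*32 + 46*(-159)) - 1*(-41471) = (129 - 32 - 7314) + 41471 = -7217 + 41471 = 34254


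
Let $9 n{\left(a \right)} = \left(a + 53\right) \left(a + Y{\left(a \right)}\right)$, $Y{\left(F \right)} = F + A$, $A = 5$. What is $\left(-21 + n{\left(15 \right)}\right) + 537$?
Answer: $\frac{7024}{9} \approx 780.44$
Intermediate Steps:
$Y{\left(F \right)} = 5 + F$ ($Y{\left(F \right)} = F + 5 = 5 + F$)
$n{\left(a \right)} = \frac{\left(5 + 2 a\right) \left(53 + a\right)}{9}$ ($n{\left(a \right)} = \frac{\left(a + 53\right) \left(a + \left(5 + a\right)\right)}{9} = \frac{\left(53 + a\right) \left(5 + 2 a\right)}{9} = \frac{\left(5 + 2 a\right) \left(53 + a\right)}{9}$)
$\left(-21 + n{\left(15 \right)}\right) + 537 = \left(-21 + \left(\frac{265}{9} + \frac{2 \cdot 15^{2}}{9} + \frac{37}{3} \cdot 15\right)\right) + 537 = \left(-21 + \left(\frac{265}{9} + \frac{2}{9} \cdot 225 + 185\right)\right) + 537 = \left(-21 + \left(\frac{265}{9} + 50 + 185\right)\right) + 537 = \left(-21 + \frac{2380}{9}\right) + 537 = \frac{2191}{9} + 537 = \frac{7024}{9}$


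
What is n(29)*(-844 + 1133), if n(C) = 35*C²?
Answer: 8506715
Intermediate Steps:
n(29)*(-844 + 1133) = (35*29²)*(-844 + 1133) = (35*841)*289 = 29435*289 = 8506715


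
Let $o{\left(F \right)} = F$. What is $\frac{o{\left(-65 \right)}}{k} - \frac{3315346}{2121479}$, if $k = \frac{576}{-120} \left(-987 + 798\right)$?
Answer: $- \frac{15727890131}{9623028744} \approx -1.6344$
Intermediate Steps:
$k = \frac{4536}{5}$ ($k = 576 \left(- \frac{1}{120}\right) \left(-189\right) = \left(- \frac{24}{5}\right) \left(-189\right) = \frac{4536}{5} \approx 907.2$)
$\frac{o{\left(-65 \right)}}{k} - \frac{3315346}{2121479} = - \frac{65}{\frac{4536}{5}} - \frac{3315346}{2121479} = \left(-65\right) \frac{5}{4536} - \frac{3315346}{2121479} = - \frac{325}{4536} - \frac{3315346}{2121479} = - \frac{15727890131}{9623028744}$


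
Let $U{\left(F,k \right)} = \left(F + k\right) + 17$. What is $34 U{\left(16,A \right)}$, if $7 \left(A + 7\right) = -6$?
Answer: $\frac{5984}{7} \approx 854.86$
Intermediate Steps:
$A = - \frac{55}{7}$ ($A = -7 + \frac{1}{7} \left(-6\right) = -7 - \frac{6}{7} = - \frac{55}{7} \approx -7.8571$)
$U{\left(F,k \right)} = 17 + F + k$
$34 U{\left(16,A \right)} = 34 \left(17 + 16 - \frac{55}{7}\right) = 34 \cdot \frac{176}{7} = \frac{5984}{7}$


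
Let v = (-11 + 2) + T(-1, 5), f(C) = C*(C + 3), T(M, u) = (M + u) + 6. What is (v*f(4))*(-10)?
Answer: -280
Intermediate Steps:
T(M, u) = 6 + M + u
f(C) = C*(3 + C)
v = 1 (v = (-11 + 2) + (6 - 1 + 5) = -9 + 10 = 1)
(v*f(4))*(-10) = (1*(4*(3 + 4)))*(-10) = (1*(4*7))*(-10) = (1*28)*(-10) = 28*(-10) = -280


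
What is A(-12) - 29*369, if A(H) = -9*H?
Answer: -10593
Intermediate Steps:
A(-12) - 29*369 = -9*(-12) - 29*369 = 108 - 1*10701 = 108 - 10701 = -10593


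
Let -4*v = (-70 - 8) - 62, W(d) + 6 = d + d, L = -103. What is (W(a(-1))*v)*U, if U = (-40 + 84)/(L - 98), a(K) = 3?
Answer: 0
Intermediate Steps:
W(d) = -6 + 2*d (W(d) = -6 + (d + d) = -6 + 2*d)
U = -44/201 (U = (-40 + 84)/(-103 - 98) = 44/(-201) = 44*(-1/201) = -44/201 ≈ -0.21891)
v = 35 (v = -((-70 - 8) - 62)/4 = -(-78 - 62)/4 = -1/4*(-140) = 35)
(W(a(-1))*v)*U = ((-6 + 2*3)*35)*(-44/201) = ((-6 + 6)*35)*(-44/201) = (0*35)*(-44/201) = 0*(-44/201) = 0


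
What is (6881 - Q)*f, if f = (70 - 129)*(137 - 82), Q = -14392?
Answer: -69030885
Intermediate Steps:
f = -3245 (f = -59*55 = -3245)
(6881 - Q)*f = (6881 - 1*(-14392))*(-3245) = (6881 + 14392)*(-3245) = 21273*(-3245) = -69030885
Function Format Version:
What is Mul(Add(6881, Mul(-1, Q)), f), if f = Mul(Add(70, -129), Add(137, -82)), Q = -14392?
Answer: -69030885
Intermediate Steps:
f = -3245 (f = Mul(-59, 55) = -3245)
Mul(Add(6881, Mul(-1, Q)), f) = Mul(Add(6881, Mul(-1, -14392)), -3245) = Mul(Add(6881, 14392), -3245) = Mul(21273, -3245) = -69030885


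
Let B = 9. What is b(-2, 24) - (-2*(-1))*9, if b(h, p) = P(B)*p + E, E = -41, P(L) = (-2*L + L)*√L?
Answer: -707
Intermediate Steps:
P(L) = -L^(3/2) (P(L) = (-L)*√L = -L^(3/2))
b(h, p) = -41 - 27*p (b(h, p) = (-9^(3/2))*p - 41 = (-1*27)*p - 41 = -27*p - 41 = -41 - 27*p)
b(-2, 24) - (-2*(-1))*9 = (-41 - 27*24) - (-2*(-1))*9 = (-41 - 648) - 2*9 = -689 - 1*18 = -689 - 18 = -707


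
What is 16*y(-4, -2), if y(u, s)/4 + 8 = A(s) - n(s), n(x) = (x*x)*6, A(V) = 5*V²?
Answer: -768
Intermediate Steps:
n(x) = 6*x² (n(x) = x²*6 = 6*x²)
y(u, s) = -32 - 4*s² (y(u, s) = -32 + 4*(5*s² - 6*s²) = -32 + 4*(-s²) = -32 - 4*s²)
16*y(-4, -2) = 16*(-32 - 4*(-2)²) = 16*(-32 - 4*4) = 16*(-32 - 16) = 16*(-48) = -768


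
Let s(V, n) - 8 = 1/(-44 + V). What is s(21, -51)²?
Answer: 33489/529 ≈ 63.306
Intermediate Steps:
s(V, n) = 8 + 1/(-44 + V)
s(21, -51)² = ((-351 + 8*21)/(-44 + 21))² = ((-351 + 168)/(-23))² = (-1/23*(-183))² = (183/23)² = 33489/529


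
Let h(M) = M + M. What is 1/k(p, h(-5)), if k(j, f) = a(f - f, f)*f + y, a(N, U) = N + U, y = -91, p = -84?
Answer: 1/9 ≈ 0.11111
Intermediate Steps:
h(M) = 2*M
k(j, f) = -91 + f**2 (k(j, f) = ((f - f) + f)*f - 91 = (0 + f)*f - 91 = f*f - 91 = f**2 - 91 = -91 + f**2)
1/k(p, h(-5)) = 1/(-91 + (2*(-5))**2) = 1/(-91 + (-10)**2) = 1/(-91 + 100) = 1/9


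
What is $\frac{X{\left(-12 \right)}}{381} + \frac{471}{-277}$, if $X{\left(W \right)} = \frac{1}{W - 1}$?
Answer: $- \frac{2333140}{1371981} \approx -1.7006$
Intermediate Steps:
$X{\left(W \right)} = \frac{1}{-1 + W}$
$\frac{X{\left(-12 \right)}}{381} + \frac{471}{-277} = \frac{1}{\left(-1 - 12\right) 381} + \frac{471}{-277} = \frac{1}{-13} \cdot \frac{1}{381} + 471 \left(- \frac{1}{277}\right) = \left(- \frac{1}{13}\right) \frac{1}{381} - \frac{471}{277} = - \frac{1}{4953} - \frac{471}{277} = - \frac{2333140}{1371981}$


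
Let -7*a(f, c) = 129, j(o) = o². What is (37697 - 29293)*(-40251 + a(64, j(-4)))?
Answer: -2368969944/7 ≈ -3.3842e+8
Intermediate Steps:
a(f, c) = -129/7 (a(f, c) = -⅐*129 = -129/7)
(37697 - 29293)*(-40251 + a(64, j(-4))) = (37697 - 29293)*(-40251 - 129/7) = 8404*(-281886/7) = -2368969944/7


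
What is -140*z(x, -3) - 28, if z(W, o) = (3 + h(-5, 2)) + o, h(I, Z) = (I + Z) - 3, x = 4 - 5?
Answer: 812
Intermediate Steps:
x = -1
h(I, Z) = -3 + I + Z
z(W, o) = -3 + o (z(W, o) = (3 + (-3 - 5 + 2)) + o = (3 - 6) + o = -3 + o)
-140*z(x, -3) - 28 = -140*(-3 - 3) - 28 = -140*(-6) - 28 = 840 - 28 = 812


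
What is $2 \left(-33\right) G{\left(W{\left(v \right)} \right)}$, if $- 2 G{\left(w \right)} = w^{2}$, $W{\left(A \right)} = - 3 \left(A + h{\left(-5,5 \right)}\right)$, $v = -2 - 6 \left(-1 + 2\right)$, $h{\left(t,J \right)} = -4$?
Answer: $42768$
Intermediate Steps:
$v = -8$ ($v = -2 - 6 \cdot 1 = -2 - 6 = -8$)
$W{\left(A \right)} = 12 - 3 A$ ($W{\left(A \right)} = - 3 \left(A - 4\right) = - 3 \left(-4 + A\right) = 12 - 3 A$)
$G{\left(w \right)} = - \frac{w^{2}}{2}$
$2 \left(-33\right) G{\left(W{\left(v \right)} \right)} = 2 \left(-33\right) \left(- \frac{\left(12 - -24\right)^{2}}{2}\right) = - 66 \left(- \frac{\left(12 + 24\right)^{2}}{2}\right) = - 66 \left(- \frac{36^{2}}{2}\right) = - 66 \left(\left(- \frac{1}{2}\right) 1296\right) = \left(-66\right) \left(-648\right) = 42768$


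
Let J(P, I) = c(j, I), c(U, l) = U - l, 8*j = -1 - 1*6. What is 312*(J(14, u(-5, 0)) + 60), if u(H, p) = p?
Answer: 18447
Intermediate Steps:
j = -7/8 (j = (-1 - 1*6)/8 = (-1 - 6)/8 = (⅛)*(-7) = -7/8 ≈ -0.87500)
J(P, I) = -7/8 - I
312*(J(14, u(-5, 0)) + 60) = 312*((-7/8 - 1*0) + 60) = 312*((-7/8 + 0) + 60) = 312*(-7/8 + 60) = 312*(473/8) = 18447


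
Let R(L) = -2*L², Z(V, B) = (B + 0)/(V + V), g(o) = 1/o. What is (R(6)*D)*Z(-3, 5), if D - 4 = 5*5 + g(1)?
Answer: 1800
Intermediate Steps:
Z(V, B) = B/(2*V) (Z(V, B) = B/((2*V)) = B*(1/(2*V)) = B/(2*V))
D = 30 (D = 4 + (5*5 + 1/1) = 4 + (25 + 1) = 4 + 26 = 30)
(R(6)*D)*Z(-3, 5) = (-2*6²*30)*((½)*5/(-3)) = (-2*36*30)*((½)*5*(-⅓)) = -72*30*(-⅚) = -2160*(-⅚) = 1800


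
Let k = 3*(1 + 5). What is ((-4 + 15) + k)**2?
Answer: 841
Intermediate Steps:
k = 18 (k = 3*6 = 18)
((-4 + 15) + k)**2 = ((-4 + 15) + 18)**2 = (11 + 18)**2 = 29**2 = 841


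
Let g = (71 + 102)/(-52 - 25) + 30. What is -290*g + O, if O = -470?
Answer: -655920/77 ≈ -8518.4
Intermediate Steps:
g = 2137/77 (g = 173/(-77) + 30 = 173*(-1/77) + 30 = -173/77 + 30 = 2137/77 ≈ 27.753)
-290*g + O = -290*2137/77 - 470 = -619730/77 - 470 = -655920/77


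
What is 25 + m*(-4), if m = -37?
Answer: 173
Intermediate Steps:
25 + m*(-4) = 25 - 37*(-4) = 25 + 148 = 173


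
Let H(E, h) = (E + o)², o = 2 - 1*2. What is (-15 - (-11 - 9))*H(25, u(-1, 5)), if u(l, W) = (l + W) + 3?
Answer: 3125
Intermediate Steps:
o = 0 (o = 2 - 2 = 0)
u(l, W) = 3 + W + l (u(l, W) = (W + l) + 3 = 3 + W + l)
H(E, h) = E² (H(E, h) = (E + 0)² = E²)
(-15 - (-11 - 9))*H(25, u(-1, 5)) = (-15 - (-11 - 9))*25² = (-15 - 1*(-20))*625 = (-15 + 20)*625 = 5*625 = 3125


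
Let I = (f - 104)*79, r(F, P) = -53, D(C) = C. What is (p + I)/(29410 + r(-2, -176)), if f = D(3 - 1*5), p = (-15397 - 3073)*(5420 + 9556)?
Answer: -276615094/29357 ≈ -9422.5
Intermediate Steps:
p = -276606720 (p = -18470*14976 = -276606720)
f = -2 (f = 3 - 1*5 = 3 - 5 = -2)
I = -8374 (I = (-2 - 104)*79 = -106*79 = -8374)
(p + I)/(29410 + r(-2, -176)) = (-276606720 - 8374)/(29410 - 53) = -276615094/29357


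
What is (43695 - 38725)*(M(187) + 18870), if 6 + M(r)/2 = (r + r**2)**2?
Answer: 12285380424100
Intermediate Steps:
M(r) = -12 + 2*(r + r**2)**2
(43695 - 38725)*(M(187) + 18870) = (43695 - 38725)*((-12 + 2*187**2*(1 + 187)**2) + 18870) = 4970*((-12 + 2*34969*188**2) + 18870) = 4970*((-12 + 2*34969*35344) + 18870) = 4970*((-12 + 2471888672) + 18870) = 4970*(2471888660 + 18870) = 4970*2471907530 = 12285380424100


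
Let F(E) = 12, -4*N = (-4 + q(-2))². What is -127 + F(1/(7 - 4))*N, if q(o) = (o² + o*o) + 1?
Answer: -202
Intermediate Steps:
q(o) = 1 + 2*o² (q(o) = (o² + o²) + 1 = 2*o² + 1 = 1 + 2*o²)
N = -25/4 (N = -(-4 + (1 + 2*(-2)²))²/4 = -(-4 + (1 + 2*4))²/4 = -(-4 + (1 + 8))²/4 = -(-4 + 9)²/4 = -¼*5² = -¼*25 = -25/4 ≈ -6.2500)
-127 + F(1/(7 - 4))*N = -127 + 12*(-25/4) = -127 - 75 = -202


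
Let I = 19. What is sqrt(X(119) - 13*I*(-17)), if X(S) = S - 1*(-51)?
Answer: sqrt(4369) ≈ 66.098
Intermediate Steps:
X(S) = 51 + S (X(S) = S + 51 = 51 + S)
sqrt(X(119) - 13*I*(-17)) = sqrt((51 + 119) - 13*19*(-17)) = sqrt(170 - 247*(-17)) = sqrt(170 + 4199) = sqrt(4369)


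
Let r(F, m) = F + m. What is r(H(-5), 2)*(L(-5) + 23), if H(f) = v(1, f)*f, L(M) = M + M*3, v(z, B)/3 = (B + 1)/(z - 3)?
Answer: -84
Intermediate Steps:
v(z, B) = 3*(1 + B)/(-3 + z) (v(z, B) = 3*((B + 1)/(z - 3)) = 3*((1 + B)/(-3 + z)) = 3*(1 + B)/(-3 + z))
L(M) = 4*M (L(M) = M + 3*M = 4*M)
H(f) = f*(-3/2 - 3*f/2) (H(f) = (3*(1 + f)/(-3 + 1))*f = (3*(1 + f)/(-2))*f = (3*(-½)*(1 + f))*f = (-3/2 - 3*f/2)*f = f*(-3/2 - 3*f/2))
r(H(-5), 2)*(L(-5) + 23) = ((3/2)*(-5)*(-1 - 1*(-5)) + 2)*(4*(-5) + 23) = ((3/2)*(-5)*(-1 + 5) + 2)*(-20 + 23) = ((3/2)*(-5)*4 + 2)*3 = (-30 + 2)*3 = -28*3 = -84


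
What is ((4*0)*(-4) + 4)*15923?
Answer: 63692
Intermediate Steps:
((4*0)*(-4) + 4)*15923 = (0*(-4) + 4)*15923 = (0 + 4)*15923 = 4*15923 = 63692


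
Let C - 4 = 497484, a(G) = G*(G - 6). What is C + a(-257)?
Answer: 565079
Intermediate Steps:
a(G) = G*(-6 + G)
C = 497488 (C = 4 + 497484 = 497488)
C + a(-257) = 497488 - 257*(-6 - 257) = 497488 - 257*(-263) = 497488 + 67591 = 565079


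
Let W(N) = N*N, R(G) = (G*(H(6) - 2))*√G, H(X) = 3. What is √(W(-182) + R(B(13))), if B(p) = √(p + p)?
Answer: √(33124 + 26^(¾)) ≈ 182.03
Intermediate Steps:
B(p) = √2*√p (B(p) = √(2*p) = √2*√p)
R(G) = G^(3/2) (R(G) = (G*(3 - 2))*√G = (G*1)*√G = G*√G = G^(3/2))
W(N) = N²
√(W(-182) + R(B(13))) = √((-182)² + (√2*√13)^(3/2)) = √(33124 + (√26)^(3/2)) = √(33124 + 26^(¾))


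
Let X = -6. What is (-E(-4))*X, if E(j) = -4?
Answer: -24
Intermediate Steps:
(-E(-4))*X = -1*(-4)*(-6) = 4*(-6) = -24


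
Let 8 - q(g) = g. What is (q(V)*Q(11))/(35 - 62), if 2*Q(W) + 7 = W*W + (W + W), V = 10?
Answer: 136/27 ≈ 5.0370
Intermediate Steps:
q(g) = 8 - g
Q(W) = -7/2 + W + W²/2 (Q(W) = -7/2 + (W*W + (W + W))/2 = -7/2 + (W² + 2*W)/2 = -7/2 + (W + W²/2) = -7/2 + W + W²/2)
(q(V)*Q(11))/(35 - 62) = ((8 - 1*10)*(-7/2 + 11 + (½)*11²))/(35 - 62) = ((8 - 10)*(-7/2 + 11 + (½)*121))/(-27) = -2*(-7/2 + 11 + 121/2)*(-1/27) = -2*68*(-1/27) = -136*(-1/27) = 136/27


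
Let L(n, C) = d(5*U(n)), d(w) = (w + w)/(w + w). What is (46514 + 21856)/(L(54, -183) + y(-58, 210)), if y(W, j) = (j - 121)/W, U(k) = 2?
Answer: -3965460/31 ≈ -1.2792e+5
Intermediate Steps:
d(w) = 1 (d(w) = (2*w)/((2*w)) = (2*w)*(1/(2*w)) = 1)
L(n, C) = 1
y(W, j) = (-121 + j)/W
(46514 + 21856)/(L(54, -183) + y(-58, 210)) = (46514 + 21856)/(1 + (-121 + 210)/(-58)) = 68370/(1 - 1/58*89) = 68370/(1 - 89/58) = 68370/(-31/58) = 68370*(-58/31) = -3965460/31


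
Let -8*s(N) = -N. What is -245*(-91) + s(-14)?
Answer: 89173/4 ≈ 22293.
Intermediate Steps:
s(N) = N/8 (s(N) = -(-1)*N/8 = N/8)
-245*(-91) + s(-14) = -245*(-91) + (1/8)*(-14) = 22295 - 7/4 = 89173/4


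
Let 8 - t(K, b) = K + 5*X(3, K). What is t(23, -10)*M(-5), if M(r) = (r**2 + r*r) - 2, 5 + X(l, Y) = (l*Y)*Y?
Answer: -380400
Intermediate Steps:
X(l, Y) = -5 + l*Y**2 (X(l, Y) = -5 + (l*Y)*Y = -5 + (Y*l)*Y = -5 + l*Y**2)
M(r) = -2 + 2*r**2 (M(r) = (r**2 + r**2) - 2 = 2*r**2 - 2 = -2 + 2*r**2)
t(K, b) = 33 - K - 15*K**2 (t(K, b) = 8 - (K + 5*(-5 + 3*K**2)) = 8 - (K + (-25 + 15*K**2)) = 8 - (-25 + K + 15*K**2) = 8 + (25 - K - 15*K**2) = 33 - K - 15*K**2)
t(23, -10)*M(-5) = (33 - 1*23 - 15*23**2)*(-2 + 2*(-5)**2) = (33 - 23 - 15*529)*(-2 + 2*25) = (33 - 23 - 7935)*(-2 + 50) = -7925*48 = -380400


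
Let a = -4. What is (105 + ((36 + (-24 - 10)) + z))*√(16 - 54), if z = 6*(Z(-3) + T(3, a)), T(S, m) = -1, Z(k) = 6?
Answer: 137*I*√38 ≈ 844.52*I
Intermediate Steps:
z = 30 (z = 6*(6 - 1) = 6*5 = 30)
(105 + ((36 + (-24 - 10)) + z))*√(16 - 54) = (105 + ((36 + (-24 - 10)) + 30))*√(16 - 54) = (105 + ((36 - 34) + 30))*√(-38) = (105 + (2 + 30))*(I*√38) = (105 + 32)*(I*√38) = 137*(I*√38) = 137*I*√38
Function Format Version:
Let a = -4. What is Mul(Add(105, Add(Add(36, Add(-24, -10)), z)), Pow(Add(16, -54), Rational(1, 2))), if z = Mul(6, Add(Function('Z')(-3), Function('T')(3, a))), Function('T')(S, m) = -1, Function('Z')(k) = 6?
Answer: Mul(137, I, Pow(38, Rational(1, 2))) ≈ Mul(844.52, I)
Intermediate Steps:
z = 30 (z = Mul(6, Add(6, -1)) = Mul(6, 5) = 30)
Mul(Add(105, Add(Add(36, Add(-24, -10)), z)), Pow(Add(16, -54), Rational(1, 2))) = Mul(Add(105, Add(Add(36, Add(-24, -10)), 30)), Pow(Add(16, -54), Rational(1, 2))) = Mul(Add(105, Add(Add(36, -34), 30)), Pow(-38, Rational(1, 2))) = Mul(Add(105, Add(2, 30)), Mul(I, Pow(38, Rational(1, 2)))) = Mul(Add(105, 32), Mul(I, Pow(38, Rational(1, 2)))) = Mul(137, Mul(I, Pow(38, Rational(1, 2)))) = Mul(137, I, Pow(38, Rational(1, 2)))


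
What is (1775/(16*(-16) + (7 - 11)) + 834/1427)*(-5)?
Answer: 2316085/74204 ≈ 31.212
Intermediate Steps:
(1775/(16*(-16) + (7 - 11)) + 834/1427)*(-5) = (1775/(-256 - 4) + 834*(1/1427))*(-5) = (1775/(-260) + 834/1427)*(-5) = (1775*(-1/260) + 834/1427)*(-5) = (-355/52 + 834/1427)*(-5) = -463217/74204*(-5) = 2316085/74204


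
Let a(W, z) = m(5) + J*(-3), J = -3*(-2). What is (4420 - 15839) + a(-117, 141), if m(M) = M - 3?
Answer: -11435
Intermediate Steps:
m(M) = -3 + M
J = 6
a(W, z) = -16 (a(W, z) = (-3 + 5) + 6*(-3) = 2 - 18 = -16)
(4420 - 15839) + a(-117, 141) = (4420 - 15839) - 16 = -11419 - 16 = -11435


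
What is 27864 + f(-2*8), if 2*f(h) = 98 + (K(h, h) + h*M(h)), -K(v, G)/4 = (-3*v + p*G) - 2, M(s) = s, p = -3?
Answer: 27853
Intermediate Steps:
K(v, G) = 8 + 12*G + 12*v (K(v, G) = -4*((-3*v - 3*G) - 2) = -4*((-3*G - 3*v) - 2) = -4*(-2 - 3*G - 3*v) = 8 + 12*G + 12*v)
f(h) = 53 + h²/2 + 12*h (f(h) = (98 + ((8 + 12*h + 12*h) + h*h))/2 = (98 + ((8 + 24*h) + h²))/2 = (98 + (8 + h² + 24*h))/2 = (106 + h² + 24*h)/2 = 53 + h²/2 + 12*h)
27864 + f(-2*8) = 27864 + (53 + (-2*8)²/2 + 12*(-2*8)) = 27864 + (53 + (½)*(-16)² + 12*(-16)) = 27864 + (53 + (½)*256 - 192) = 27864 + (53 + 128 - 192) = 27864 - 11 = 27853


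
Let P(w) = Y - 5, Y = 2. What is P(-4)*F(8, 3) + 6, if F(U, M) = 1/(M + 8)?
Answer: 63/11 ≈ 5.7273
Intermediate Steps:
F(U, M) = 1/(8 + M)
P(w) = -3 (P(w) = 2 - 5 = -3)
P(-4)*F(8, 3) + 6 = -3/(8 + 3) + 6 = -3/11 + 6 = 63/11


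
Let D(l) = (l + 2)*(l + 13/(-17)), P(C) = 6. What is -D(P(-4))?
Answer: -712/17 ≈ -41.882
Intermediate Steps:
D(l) = (2 + l)*(-13/17 + l) (D(l) = (2 + l)*(l + 13*(-1/17)) = (2 + l)*(l - 13/17) = (2 + l)*(-13/17 + l))
-D(P(-4)) = -(-26/17 + 6² + (21/17)*6) = -(-26/17 + 36 + 126/17) = -1*712/17 = -712/17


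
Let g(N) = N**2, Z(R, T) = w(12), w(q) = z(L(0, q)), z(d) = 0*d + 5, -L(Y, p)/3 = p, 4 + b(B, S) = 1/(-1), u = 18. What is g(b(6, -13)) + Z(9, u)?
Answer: 30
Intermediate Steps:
b(B, S) = -5 (b(B, S) = -4 + 1/(-1) = -4 - 1 = -5)
L(Y, p) = -3*p
z(d) = 5 (z(d) = 0 + 5 = 5)
w(q) = 5
Z(R, T) = 5
g(b(6, -13)) + Z(9, u) = (-5)**2 + 5 = 25 + 5 = 30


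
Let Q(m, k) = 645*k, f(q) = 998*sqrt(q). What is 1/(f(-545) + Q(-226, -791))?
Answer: -102039/52168352041 - 998*I*sqrt(545)/260841760205 ≈ -1.956e-6 - 8.9321e-8*I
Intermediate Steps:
1/(f(-545) + Q(-226, -791)) = 1/(998*sqrt(-545) + 645*(-791)) = 1/(998*(I*sqrt(545)) - 510195) = 1/(998*I*sqrt(545) - 510195) = 1/(-510195 + 998*I*sqrt(545))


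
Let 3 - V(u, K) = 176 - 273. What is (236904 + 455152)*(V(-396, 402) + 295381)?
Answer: 204489398936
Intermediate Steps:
V(u, K) = 100 (V(u, K) = 3 - (176 - 273) = 3 - 1*(-97) = 3 + 97 = 100)
(236904 + 455152)*(V(-396, 402) + 295381) = (236904 + 455152)*(100 + 295381) = 692056*295481 = 204489398936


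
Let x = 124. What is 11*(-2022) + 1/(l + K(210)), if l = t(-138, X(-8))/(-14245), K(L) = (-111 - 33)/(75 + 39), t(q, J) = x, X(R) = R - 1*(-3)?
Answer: -7656767767/344236 ≈ -22243.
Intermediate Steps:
X(R) = 3 + R (X(R) = R + 3 = 3 + R)
t(q, J) = 124
K(L) = -24/19 (K(L) = -144/114 = -144*1/114 = -24/19)
l = -124/14245 (l = 124/(-14245) = 124*(-1/14245) = -124/14245 ≈ -0.0087048)
11*(-2022) + 1/(l + K(210)) = 11*(-2022) + 1/(-124/14245 - 24/19) = -22242 + 1/(-344236/270655) = -22242 - 270655/344236 = -7656767767/344236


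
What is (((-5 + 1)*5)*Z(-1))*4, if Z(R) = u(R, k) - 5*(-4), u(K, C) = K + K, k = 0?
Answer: -1440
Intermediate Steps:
u(K, C) = 2*K
Z(R) = 20 + 2*R (Z(R) = 2*R - 5*(-4) = 2*R + 20 = 20 + 2*R)
(((-5 + 1)*5)*Z(-1))*4 = (((-5 + 1)*5)*(20 + 2*(-1)))*4 = ((-4*5)*(20 - 2))*4 = -20*18*4 = -360*4 = -1440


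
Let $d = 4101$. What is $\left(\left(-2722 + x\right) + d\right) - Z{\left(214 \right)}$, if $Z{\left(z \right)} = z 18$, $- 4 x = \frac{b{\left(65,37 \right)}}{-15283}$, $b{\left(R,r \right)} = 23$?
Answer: $- \frac{151179413}{61132} \approx -2473.0$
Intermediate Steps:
$x = \frac{23}{61132}$ ($x = - \frac{23 \frac{1}{-15283}}{4} = - \frac{23 \left(- \frac{1}{15283}\right)}{4} = \left(- \frac{1}{4}\right) \left(- \frac{23}{15283}\right) = \frac{23}{61132} \approx 0.00037624$)
$Z{\left(z \right)} = 18 z$
$\left(\left(-2722 + x\right) + d\right) - Z{\left(214 \right)} = \left(\left(-2722 + \frac{23}{61132}\right) + 4101\right) - 18 \cdot 214 = \left(- \frac{166401281}{61132} + 4101\right) - 3852 = \frac{84301051}{61132} - 3852 = - \frac{151179413}{61132}$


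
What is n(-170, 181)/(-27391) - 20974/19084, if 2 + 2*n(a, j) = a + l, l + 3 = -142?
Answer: -10989885/10052497 ≈ -1.0932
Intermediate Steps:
l = -145 (l = -3 - 142 = -145)
n(a, j) = -147/2 + a/2 (n(a, j) = -1 + (a - 145)/2 = -1 + (-145 + a)/2 = -1 + (-145/2 + a/2) = -147/2 + a/2)
n(-170, 181)/(-27391) - 20974/19084 = (-147/2 + (½)*(-170))/(-27391) - 20974/19084 = (-147/2 - 85)*(-1/27391) - 20974*1/19084 = -317/2*(-1/27391) - 10487/9542 = 317/54782 - 10487/9542 = -10989885/10052497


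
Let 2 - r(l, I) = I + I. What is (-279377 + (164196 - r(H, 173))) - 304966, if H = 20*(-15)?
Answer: -419803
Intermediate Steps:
H = -300
r(l, I) = 2 - 2*I (r(l, I) = 2 - (I + I) = 2 - 2*I)
(-279377 + (164196 - r(H, 173))) - 304966 = (-279377 + (164196 - (2 - 2*173))) - 304966 = (-279377 + (164196 - (2 - 346))) - 304966 = (-279377 + (164196 - 1*(-344))) - 304966 = (-279377 + (164196 + 344)) - 304966 = (-279377 + 164540) - 304966 = -114837 - 304966 = -419803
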